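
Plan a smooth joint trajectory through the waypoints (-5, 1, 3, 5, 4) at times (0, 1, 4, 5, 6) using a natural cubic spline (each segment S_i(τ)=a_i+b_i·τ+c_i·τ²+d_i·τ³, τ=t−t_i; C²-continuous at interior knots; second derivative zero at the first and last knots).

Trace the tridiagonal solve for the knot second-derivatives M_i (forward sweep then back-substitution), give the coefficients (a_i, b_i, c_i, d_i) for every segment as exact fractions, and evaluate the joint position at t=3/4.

Δ: Δ0=6, Δ1=2/3, Δ2=2, Δ3=-1
row 1: diag=8, rhs=-32; c'=3/8, d'=-4
row 2: denom=8−3·3/8=55/8; d'=(8−3·-4)/(55/8)=32/11
row 3: denom=4−1·8/55=212/55; d'=(-18−1·32/11)/(212/55)=-575/106
back: M3=-575/106
back: M2=32/11−8/55·-575/106=196/53
back: M1=-4−3/8·196/53=-571/106
M: M0=0, M1=-571/106, M2=196/53, M3=-575/106, M4=0
seg 0: a=-5, c=M0/2=0, d=(M1−M0)/(6·1)=-571/636, b=Δ0−h0·(2M0+M1)/6=4387/636
seg 1: a=1, c=M1/2=-571/212, d=(M2−M1)/(6·3)=107/212, b=Δ1−h1·(2M1+M2)/6=1337/318
seg 2: a=3, c=M2/2=98/53, d=(M3−M2)/(6·1)=-967/636, b=Δ2−h2·(2M2+M3)/6=1063/636
seg 3: a=5, c=M3/2=-575/212, d=(M4−M3)/(6·1)=575/636, b=Δ3−h3·(2M3+M4)/6=257/318
t_q=3/4 → seg 0, τ=3/4; S=-5+4387/636·τ+0·τ²+-571/636·τ³=-2787/13568

  seg 0: a=-5 b=4387/636 c=0 d=-571/636
  seg 1: a=1 b=1337/318 c=-571/212 d=107/212
  seg 2: a=3 b=1063/636 c=98/53 d=-967/636
  seg 3: a=5 b=257/318 c=-575/212 d=575/636
S(3/4) = -2787/13568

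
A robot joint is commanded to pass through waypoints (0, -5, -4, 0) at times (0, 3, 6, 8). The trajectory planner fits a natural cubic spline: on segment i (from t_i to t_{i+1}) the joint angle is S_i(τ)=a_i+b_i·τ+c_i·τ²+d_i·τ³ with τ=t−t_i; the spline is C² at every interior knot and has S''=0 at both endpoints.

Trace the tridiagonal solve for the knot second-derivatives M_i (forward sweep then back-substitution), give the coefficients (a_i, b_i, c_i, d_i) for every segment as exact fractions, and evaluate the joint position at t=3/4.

  seg 0: a=0 b=-230/111 c=0 d=5/111
  seg 1: a=-5 b=-95/111 c=15/37 d=-1/333
  seg 2: a=-4 b=166/111 c=14/37 d=-7/111
S(3/4) = -3635/2368

Δ: Δ0=-5/3, Δ1=1/3, Δ2=2
row 1: diag=12, rhs=12; c'=1/4, d'=1
row 2: denom=10−3·1/4=37/4; d'=(10−3·1)/(37/4)=28/37
back: M2=28/37
back: M1=1−1/4·28/37=30/37
M: M0=0, M1=30/37, M2=28/37, M3=0
seg 0: a=0, c=M0/2=0, d=(M1−M0)/(6·3)=5/111, b=Δ0−h0·(2M0+M1)/6=-230/111
seg 1: a=-5, c=M1/2=15/37, d=(M2−M1)/(6·3)=-1/333, b=Δ1−h1·(2M1+M2)/6=-95/111
seg 2: a=-4, c=M2/2=14/37, d=(M3−M2)/(6·2)=-7/111, b=Δ2−h2·(2M2+M3)/6=166/111
t_q=3/4 → seg 0, τ=3/4; S=0+-230/111·τ+0·τ²+5/111·τ³=-3635/2368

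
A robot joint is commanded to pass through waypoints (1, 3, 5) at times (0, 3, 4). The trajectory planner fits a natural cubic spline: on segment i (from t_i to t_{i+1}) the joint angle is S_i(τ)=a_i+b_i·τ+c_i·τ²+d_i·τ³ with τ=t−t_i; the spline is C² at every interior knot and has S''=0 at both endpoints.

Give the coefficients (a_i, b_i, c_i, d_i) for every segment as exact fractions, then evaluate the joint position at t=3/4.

Δ: Δ0=2/3, Δ1=2
row 1: diag=8, rhs=8; c'=1/8, d'=1
back: M1=1
M: M0=0, M1=1, M2=0
seg 0: a=1, c=M0/2=0, d=(M1−M0)/(6·3)=1/18, b=Δ0−h0·(2M0+M1)/6=1/6
seg 1: a=3, c=M1/2=1/2, d=(M2−M1)/(6·1)=-1/6, b=Δ1−h1·(2M1+M2)/6=5/3
t_q=3/4 → seg 0, τ=3/4; S=1+1/6·τ+0·τ²+1/18·τ³=147/128

  seg 0: a=1 b=1/6 c=0 d=1/18
  seg 1: a=3 b=5/3 c=1/2 d=-1/6
S(3/4) = 147/128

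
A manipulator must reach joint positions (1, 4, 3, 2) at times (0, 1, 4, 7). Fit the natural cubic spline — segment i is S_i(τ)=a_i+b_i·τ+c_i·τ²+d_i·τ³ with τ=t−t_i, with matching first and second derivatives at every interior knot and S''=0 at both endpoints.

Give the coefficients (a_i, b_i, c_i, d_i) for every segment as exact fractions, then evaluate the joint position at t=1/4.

Δ: Δ0=3, Δ1=-1/3, Δ2=-1/3
row 1: diag=8, rhs=-20; c'=3/8, d'=-5/2
row 2: denom=12−3·3/8=87/8; d'=(0−3·-5/2)/(87/8)=20/29
back: M2=20/29
back: M1=-5/2−3/8·20/29=-80/29
M: M0=0, M1=-80/29, M2=20/29, M3=0
seg 0: a=1, c=M0/2=0, d=(M1−M0)/(6·1)=-40/87, b=Δ0−h0·(2M0+M1)/6=301/87
seg 1: a=4, c=M1/2=-40/29, d=(M2−M1)/(6·3)=50/261, b=Δ1−h1·(2M1+M2)/6=181/87
seg 2: a=3, c=M2/2=10/29, d=(M3−M2)/(6·3)=-10/261, b=Δ2−h2·(2M2+M3)/6=-89/87
t_q=1/4 → seg 0, τ=1/4; S=1+301/87·τ+0·τ²+-40/87·τ³=431/232

  seg 0: a=1 b=301/87 c=0 d=-40/87
  seg 1: a=4 b=181/87 c=-40/29 d=50/261
  seg 2: a=3 b=-89/87 c=10/29 d=-10/261
S(1/4) = 431/232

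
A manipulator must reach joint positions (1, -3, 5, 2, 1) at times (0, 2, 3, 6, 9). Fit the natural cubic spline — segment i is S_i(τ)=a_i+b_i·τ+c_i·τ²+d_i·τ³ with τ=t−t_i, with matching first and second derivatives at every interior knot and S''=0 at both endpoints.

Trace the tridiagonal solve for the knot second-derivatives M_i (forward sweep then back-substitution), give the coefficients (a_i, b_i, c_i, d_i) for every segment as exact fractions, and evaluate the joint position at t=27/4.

Δ: Δ0=-2, Δ1=8, Δ2=-1, Δ3=-1/3
row 1: diag=6, rhs=60; c'=1/6, d'=10
row 2: denom=8−1·1/6=47/6; d'=(-54−1·10)/(47/6)=-384/47
row 3: denom=12−3·18/47=510/47; d'=(4−3·-384/47)/(510/47)=134/51
back: M3=134/51
back: M2=-384/47−18/47·134/51=-156/17
back: M1=10−1/6·-156/17=196/17
M: M0=0, M1=196/17, M2=-156/17, M3=134/51, M4=0
seg 0: a=1, c=M0/2=0, d=(M1−M0)/(6·2)=49/51, b=Δ0−h0·(2M0+M1)/6=-298/51
seg 1: a=-3, c=M1/2=98/17, d=(M2−M1)/(6·1)=-176/51, b=Δ1−h1·(2M1+M2)/6=290/51
seg 2: a=5, c=M2/2=-78/17, d=(M3−M2)/(6·3)=301/459, b=Δ2−h2·(2M2+M3)/6=350/51
seg 3: a=2, c=M3/2=67/51, d=(M4−M3)/(6·3)=-67/459, b=Δ3−h3·(2M3+M4)/6=-151/51
t_q=27/4 → seg 3, τ=3/4; S=2+-151/51·τ+67/51·τ²+-67/459·τ³=497/1088

  seg 0: a=1 b=-298/51 c=0 d=49/51
  seg 1: a=-3 b=290/51 c=98/17 d=-176/51
  seg 2: a=5 b=350/51 c=-78/17 d=301/459
  seg 3: a=2 b=-151/51 c=67/51 d=-67/459
S(27/4) = 497/1088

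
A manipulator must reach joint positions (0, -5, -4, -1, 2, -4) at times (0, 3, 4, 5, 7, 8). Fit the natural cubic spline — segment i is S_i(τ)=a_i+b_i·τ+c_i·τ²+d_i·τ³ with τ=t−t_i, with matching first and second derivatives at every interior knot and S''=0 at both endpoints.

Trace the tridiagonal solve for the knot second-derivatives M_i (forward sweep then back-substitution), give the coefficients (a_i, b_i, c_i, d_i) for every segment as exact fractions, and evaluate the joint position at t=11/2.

Δ: Δ0=-5/3, Δ1=1, Δ2=3, Δ3=3/2, Δ4=-6
row 1: diag=8, rhs=16; c'=1/8, d'=2
row 2: denom=4−1·1/8=31/8; d'=(12−1·2)/(31/8)=80/31
row 3: denom=6−1·8/31=178/31; d'=(-9−1·80/31)/(178/31)=-359/178
row 4: denom=6−2·31/89=472/89; d'=(-45−2·-359/178)/(472/89)=-1823/236
back: M4=-1823/236
back: M3=-359/178−31/89·-1823/236=159/236
back: M2=80/31−8/31·159/236=142/59
back: M1=2−1/8·142/59=401/236
M: M0=0, M1=401/236, M2=142/59, M3=159/236, M4=-1823/236, M5=0
seg 0: a=0, c=M0/2=0, d=(M1−M0)/(6·3)=401/4248, b=Δ0−h0·(2M0+M1)/6=-3563/1416
seg 1: a=-5, c=M1/2=401/472, d=(M2−M1)/(6·1)=167/1416, b=Δ1−h1·(2M1+M2)/6=23/708
seg 2: a=-4, c=M2/2=71/59, d=(M3−M2)/(6·1)=-409/1416, b=Δ2−h2·(2M2+M3)/6=2953/1416
seg 3: a=-1, c=M3/2=159/472, d=(M4−M3)/(6·2)=-991/1416, b=Δ3−h3·(2M3+M4)/6=2567/708
seg 4: a=2, c=M4/2=-1823/472, d=(M5−M4)/(6·1)=1823/1416, b=Δ4−h4·(2M4+M5)/6=-2425/708
t_q=11/2 → seg 3, τ=1/2; S=-1+2567/708·τ+159/472·τ²+-991/1416·τ³=3057/3776

  seg 0: a=0 b=-3563/1416 c=0 d=401/4248
  seg 1: a=-5 b=23/708 c=401/472 d=167/1416
  seg 2: a=-4 b=2953/1416 c=71/59 d=-409/1416
  seg 3: a=-1 b=2567/708 c=159/472 d=-991/1416
  seg 4: a=2 b=-2425/708 c=-1823/472 d=1823/1416
S(11/2) = 3057/3776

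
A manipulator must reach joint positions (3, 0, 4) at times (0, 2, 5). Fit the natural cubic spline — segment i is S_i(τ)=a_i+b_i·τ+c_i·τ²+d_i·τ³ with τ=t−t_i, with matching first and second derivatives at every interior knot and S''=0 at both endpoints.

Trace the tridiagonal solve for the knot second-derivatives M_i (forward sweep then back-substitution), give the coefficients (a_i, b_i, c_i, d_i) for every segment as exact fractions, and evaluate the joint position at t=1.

  seg 0: a=3 b=-31/15 c=0 d=17/120
  seg 1: a=0 b=-11/30 c=17/20 d=-17/180
S(1) = 43/40

Δ: Δ0=-3/2, Δ1=4/3
row 1: diag=10, rhs=17; c'=3/10, d'=17/10
back: M1=17/10
M: M0=0, M1=17/10, M2=0
seg 0: a=3, c=M0/2=0, d=(M1−M0)/(6·2)=17/120, b=Δ0−h0·(2M0+M1)/6=-31/15
seg 1: a=0, c=M1/2=17/20, d=(M2−M1)/(6·3)=-17/180, b=Δ1−h1·(2M1+M2)/6=-11/30
t_q=1 → seg 0, τ=1; S=3+-31/15·τ+0·τ²+17/120·τ³=43/40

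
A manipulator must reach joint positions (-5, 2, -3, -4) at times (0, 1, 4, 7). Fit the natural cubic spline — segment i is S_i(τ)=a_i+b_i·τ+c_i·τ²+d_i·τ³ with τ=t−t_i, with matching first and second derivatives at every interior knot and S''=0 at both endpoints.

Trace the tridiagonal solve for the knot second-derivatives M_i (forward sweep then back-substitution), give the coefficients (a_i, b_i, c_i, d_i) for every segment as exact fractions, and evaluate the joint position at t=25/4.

Δ: Δ0=7, Δ1=-5/3, Δ2=-1/3
row 1: diag=8, rhs=-52; c'=3/8, d'=-13/2
row 2: denom=12−3·3/8=87/8; d'=(8−3·-13/2)/(87/8)=220/87
back: M2=220/87
back: M1=-13/2−3/8·220/87=-216/29
M: M0=0, M1=-216/29, M2=220/87, M3=0
seg 0: a=-5, c=M0/2=0, d=(M1−M0)/(6·1)=-36/29, b=Δ0−h0·(2M0+M1)/6=239/29
seg 1: a=2, c=M1/2=-108/29, d=(M2−M1)/(6·3)=434/783, b=Δ1−h1·(2M1+M2)/6=131/29
seg 2: a=-3, c=M2/2=110/87, d=(M3−M2)/(6·3)=-110/783, b=Δ2−h2·(2M2+M3)/6=-83/29
t_q=25/4 → seg 2, τ=9/4; S=-3+-83/29·τ+110/87·τ²+-110/783·τ³=-4305/928

  seg 0: a=-5 b=239/29 c=0 d=-36/29
  seg 1: a=2 b=131/29 c=-108/29 d=434/783
  seg 2: a=-3 b=-83/29 c=110/87 d=-110/783
S(25/4) = -4305/928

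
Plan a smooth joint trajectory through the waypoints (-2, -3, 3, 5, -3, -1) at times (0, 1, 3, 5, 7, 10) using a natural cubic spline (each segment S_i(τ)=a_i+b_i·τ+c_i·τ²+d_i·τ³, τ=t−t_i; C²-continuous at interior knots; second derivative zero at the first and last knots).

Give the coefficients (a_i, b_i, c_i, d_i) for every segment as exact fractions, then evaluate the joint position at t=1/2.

Δ: Δ0=-1, Δ1=3, Δ2=1, Δ3=-4, Δ4=2/3
row 1: diag=6, rhs=24; c'=1/3, d'=4
row 2: denom=8−2·1/3=22/3; d'=(-12−2·4)/(22/3)=-30/11
row 3: denom=8−2·3/11=82/11; d'=(-30−2·-30/11)/(82/11)=-135/41
row 4: denom=10−2·11/41=388/41; d'=(28−2·-135/41)/(388/41)=709/194
back: M4=709/194
back: M3=-135/41−11/41·709/194=-829/194
back: M2=-30/11−3/11·-829/194=-303/194
back: M1=4−1/3·-303/194=877/194
M: M0=0, M1=877/194, M2=-303/194, M3=-829/194, M4=709/194, M5=0
seg 0: a=-2, c=M0/2=0, d=(M1−M0)/(6·1)=877/1164, b=Δ0−h0·(2M0+M1)/6=-2041/1164
seg 1: a=-3, c=M1/2=877/388, d=(M2−M1)/(6·2)=-295/582, b=Δ1−h1·(2M1+M2)/6=295/582
seg 2: a=3, c=M2/2=-303/388, d=(M3−M2)/(6·2)=-263/1164, b=Δ2−h2·(2M2+M3)/6=2017/582
seg 3: a=5, c=M3/2=-829/388, d=(M4−M3)/(6·2)=769/1164, b=Δ3−h3·(2M3+M4)/6=-1379/582
seg 4: a=-3, c=M4/2=709/388, d=(M5−M4)/(6·3)=-709/3492, b=Δ4−h4·(2M4+M5)/6=-1739/582
t_q=1/2 → seg 0, τ=1/2; S=-2+-2041/1164·τ+0·τ²+877/1164·τ³=-8637/3104

  seg 0: a=-2 b=-2041/1164 c=0 d=877/1164
  seg 1: a=-3 b=295/582 c=877/388 d=-295/582
  seg 2: a=3 b=2017/582 c=-303/388 d=-263/1164
  seg 3: a=5 b=-1379/582 c=-829/388 d=769/1164
  seg 4: a=-3 b=-1739/582 c=709/388 d=-709/3492
S(1/2) = -8637/3104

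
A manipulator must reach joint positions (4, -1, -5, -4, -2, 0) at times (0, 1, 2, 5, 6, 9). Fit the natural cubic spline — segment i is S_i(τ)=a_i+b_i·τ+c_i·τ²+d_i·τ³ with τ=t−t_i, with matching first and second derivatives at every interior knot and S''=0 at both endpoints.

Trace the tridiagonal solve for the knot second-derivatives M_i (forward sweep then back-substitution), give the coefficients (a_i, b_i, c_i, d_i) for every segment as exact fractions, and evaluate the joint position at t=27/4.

  seg 0: a=4 b=-8528/1665 c=0 d=203/1665
  seg 1: a=-1 b=-7919/1665 c=203/555 d=130/333
  seg 2: a=-5 b=-4751/1665 c=853/555 d=-2371/14985
  seg 3: a=-4 b=698/333 c=188/1665 d=-116/555
  seg 4: a=-2 b=2822/1665 c=-856/1665 d=856/14985
S(27/4) = -1471/1480

Δ: Δ0=-5, Δ1=-4, Δ2=1/3, Δ3=2, Δ4=2/3
row 1: diag=4, rhs=6; c'=1/4, d'=3/2
row 2: denom=8−1·1/4=31/4; d'=(26−1·3/2)/(31/4)=98/31
row 3: denom=8−3·12/31=212/31; d'=(10−3·98/31)/(212/31)=4/53
row 4: denom=8−1·31/212=1665/212; d'=(-8−1·4/53)/(1665/212)=-1712/1665
back: M4=-1712/1665
back: M3=4/53−31/212·-1712/1665=376/1665
back: M2=98/31−12/31·376/1665=1706/555
back: M1=3/2−1/4·1706/555=406/555
M: M0=0, M1=406/555, M2=1706/555, M3=376/1665, M4=-1712/1665, M5=0
seg 0: a=4, c=M0/2=0, d=(M1−M0)/(6·1)=203/1665, b=Δ0−h0·(2M0+M1)/6=-8528/1665
seg 1: a=-1, c=M1/2=203/555, d=(M2−M1)/(6·1)=130/333, b=Δ1−h1·(2M1+M2)/6=-7919/1665
seg 2: a=-5, c=M2/2=853/555, d=(M3−M2)/(6·3)=-2371/14985, b=Δ2−h2·(2M2+M3)/6=-4751/1665
seg 3: a=-4, c=M3/2=188/1665, d=(M4−M3)/(6·1)=-116/555, b=Δ3−h3·(2M3+M4)/6=698/333
seg 4: a=-2, c=M4/2=-856/1665, d=(M5−M4)/(6·3)=856/14985, b=Δ4−h4·(2M4+M5)/6=2822/1665
t_q=27/4 → seg 4, τ=3/4; S=-2+2822/1665·τ+-856/1665·τ²+856/14985·τ³=-1471/1480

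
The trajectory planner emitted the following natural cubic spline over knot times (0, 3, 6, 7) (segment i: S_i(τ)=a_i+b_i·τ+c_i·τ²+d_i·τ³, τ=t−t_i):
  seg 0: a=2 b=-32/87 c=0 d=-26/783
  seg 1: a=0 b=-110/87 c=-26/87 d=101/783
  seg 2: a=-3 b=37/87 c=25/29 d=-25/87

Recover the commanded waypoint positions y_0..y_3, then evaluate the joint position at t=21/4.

y_0=2 y_1=0 y_2=-3 y_3=-2
S(21/4) = -5361/1856

y_0 = S_0(0) = a_0 = 2
y_1 = S_1(0) = a_1 = 0
y_2 = S_2(0) = a_2 = -3
y_3 = S_2(1) = -2
t_q=21/4 is in segment 1 (τ=9/4); S_1(τ)=-5361/1856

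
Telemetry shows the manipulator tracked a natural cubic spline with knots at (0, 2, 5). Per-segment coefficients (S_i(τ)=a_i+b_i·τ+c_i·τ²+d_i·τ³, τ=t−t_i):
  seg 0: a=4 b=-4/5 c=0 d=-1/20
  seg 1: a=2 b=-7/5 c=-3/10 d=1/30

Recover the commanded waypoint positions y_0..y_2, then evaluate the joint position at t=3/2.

y_0=4 y_1=2 y_2=-4
S(3/2) = 421/160

y_0 = S_0(0) = a_0 = 4
y_1 = S_1(0) = a_1 = 2
y_2 = S_1(3) = -4
t_q=3/2 is in segment 0 (τ=3/2); S_0(τ)=421/160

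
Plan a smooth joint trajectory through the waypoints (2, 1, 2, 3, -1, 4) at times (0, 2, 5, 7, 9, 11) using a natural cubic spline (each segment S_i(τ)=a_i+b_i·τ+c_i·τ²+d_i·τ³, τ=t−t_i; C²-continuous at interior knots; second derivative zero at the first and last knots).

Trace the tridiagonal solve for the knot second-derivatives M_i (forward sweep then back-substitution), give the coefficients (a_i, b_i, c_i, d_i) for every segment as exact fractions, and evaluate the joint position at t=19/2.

Δ: Δ0=-1/2, Δ1=1/3, Δ2=1/2, Δ3=-2, Δ4=5/2
row 1: diag=10, rhs=5; c'=3/10, d'=1/2
row 2: denom=10−3·3/10=91/10; d'=(1−3·1/2)/(91/10)=-5/91
row 3: denom=8−2·20/91=688/91; d'=(-15−2·-5/91)/(688/91)=-1355/688
row 4: denom=8−2·91/344=1285/172; d'=(27−2·-1355/688)/(1285/172)=10643/2570
back: M4=10643/2570
back: M3=-1355/688−91/344·10643/2570=-7877/2570
back: M2=-5/91−20/91·-7877/2570=159/257
back: M1=1/2−3/10·159/257=404/1285
M: M0=0, M1=404/1285, M2=159/257, M3=-7877/2570, M4=10643/2570, M5=0
seg 0: a=2, c=M0/2=0, d=(M1−M0)/(6·2)=101/3855, b=Δ0−h0·(2M0+M1)/6=-4663/7710
seg 1: a=1, c=M1/2=202/1285, d=(M2−M1)/(6·3)=391/23130, b=Δ1−h1·(2M1+M2)/6=-2239/7710
seg 2: a=2, c=M2/2=159/514, d=(M3−M2)/(6·2)=-9467/30840, b=Δ2−h2·(2M2+M3)/6=4276/3855
seg 3: a=3, c=M3/2=-7877/5140, d=(M4−M3)/(6·2)=463/771, b=Δ3−h3·(2M3+M4)/6=-10309/7710
seg 4: a=-1, c=M4/2=10643/5140, d=(M5−M4)/(6·2)=-10643/30840, b=Δ4−h4·(2M4+M5)/6=-2011/7710
t_q=19/2 → seg 4, τ=1/2; S=-1+-2011/7710·τ+10643/5140·τ²+-10643/30840·τ³=-53941/82240

  seg 0: a=2 b=-4663/7710 c=0 d=101/3855
  seg 1: a=1 b=-2239/7710 c=202/1285 d=391/23130
  seg 2: a=2 b=4276/3855 c=159/514 d=-9467/30840
  seg 3: a=3 b=-10309/7710 c=-7877/5140 d=463/771
  seg 4: a=-1 b=-2011/7710 c=10643/5140 d=-10643/30840
S(19/2) = -53941/82240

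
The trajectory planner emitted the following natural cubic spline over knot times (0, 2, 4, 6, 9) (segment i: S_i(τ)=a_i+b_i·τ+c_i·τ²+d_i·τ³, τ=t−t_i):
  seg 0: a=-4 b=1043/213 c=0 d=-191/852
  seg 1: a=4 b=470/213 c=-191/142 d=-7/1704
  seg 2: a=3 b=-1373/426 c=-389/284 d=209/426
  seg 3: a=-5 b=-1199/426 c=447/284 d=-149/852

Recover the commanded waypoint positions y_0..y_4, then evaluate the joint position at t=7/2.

y_0=-4 y_1=4 y_2=3 y_3=-5 y_4=-4
S(7/2) = 19401/4544

y_0 = S_0(0) = a_0 = -4
y_1 = S_1(0) = a_1 = 4
y_2 = S_2(0) = a_2 = 3
y_3 = S_3(0) = a_3 = -5
y_4 = S_3(3) = -4
t_q=7/2 is in segment 1 (τ=3/2); S_1(τ)=19401/4544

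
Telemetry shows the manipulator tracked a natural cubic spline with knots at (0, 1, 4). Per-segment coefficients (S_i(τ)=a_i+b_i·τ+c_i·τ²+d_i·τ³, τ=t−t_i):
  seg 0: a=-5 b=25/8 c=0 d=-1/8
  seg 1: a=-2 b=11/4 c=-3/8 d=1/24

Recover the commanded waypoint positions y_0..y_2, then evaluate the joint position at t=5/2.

y_0=-5 y_1=-2 y_2=4
S(5/2) = 91/64

y_0 = S_0(0) = a_0 = -5
y_1 = S_1(0) = a_1 = -2
y_2 = S_1(3) = 4
t_q=5/2 is in segment 1 (τ=3/2); S_1(τ)=91/64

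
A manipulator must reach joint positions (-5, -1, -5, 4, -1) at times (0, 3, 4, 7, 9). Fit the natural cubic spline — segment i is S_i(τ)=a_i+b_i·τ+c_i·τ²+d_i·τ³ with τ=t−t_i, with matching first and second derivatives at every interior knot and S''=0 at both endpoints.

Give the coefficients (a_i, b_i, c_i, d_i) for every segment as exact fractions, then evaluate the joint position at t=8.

Δ: Δ0=4/3, Δ1=-4, Δ2=3, Δ3=-5/2
row 1: diag=8, rhs=-32; c'=1/8, d'=-4
row 2: denom=8−1·1/8=63/8; d'=(42−1·-4)/(63/8)=368/63
row 3: denom=10−3·8/21=62/7; d'=(-33−3·368/63)/(62/7)=-1061/186
back: M3=-1061/186
back: M2=368/63−8/21·-1061/186=2236/279
back: M1=-4−1/8·2236/279=-2791/558
M: M0=0, M1=-2791/558, M2=2236/279, M3=-1061/186, M4=0
seg 0: a=-5, c=M0/2=0, d=(M1−M0)/(6·3)=-2791/10044, b=Δ0−h0·(2M0+M1)/6=4279/1116
seg 1: a=-1, c=M1/2=-2791/1116, d=(M2−M1)/(6·1)=269/124, b=Δ1−h1·(2M1+M2)/6=-2047/558
seg 2: a=-5, c=M2/2=1118/279, d=(M3−M2)/(6·3)=-7655/10044, b=Δ2−h2·(2M2+M3)/6=-2413/1116
seg 3: a=4, c=M3/2=-1061/372, d=(M4−M3)/(6·2)=1061/2232, b=Δ3−h3·(2M3+M4)/6=727/558
t_q=8 → seg 3, τ=1; S=4+727/558·τ+-1061/372·τ²+1061/2232·τ³=2177/744

  seg 0: a=-5 b=4279/1116 c=0 d=-2791/10044
  seg 1: a=-1 b=-2047/558 c=-2791/1116 d=269/124
  seg 2: a=-5 b=-2413/1116 c=1118/279 d=-7655/10044
  seg 3: a=4 b=727/558 c=-1061/372 d=1061/2232
S(8) = 2177/744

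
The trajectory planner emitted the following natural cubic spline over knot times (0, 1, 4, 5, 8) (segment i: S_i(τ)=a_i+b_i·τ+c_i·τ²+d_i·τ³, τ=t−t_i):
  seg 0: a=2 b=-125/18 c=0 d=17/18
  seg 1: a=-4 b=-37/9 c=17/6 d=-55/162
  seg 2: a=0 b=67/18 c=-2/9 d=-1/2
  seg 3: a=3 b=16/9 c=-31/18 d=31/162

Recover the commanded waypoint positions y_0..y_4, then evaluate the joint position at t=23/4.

y_0=2 y_1=-4 y_2=0 y_3=3 y_4=-2
S(23/4) = 441/128

y_0 = S_0(0) = a_0 = 2
y_1 = S_1(0) = a_1 = -4
y_2 = S_2(0) = a_2 = 0
y_3 = S_3(0) = a_3 = 3
y_4 = S_3(3) = -2
t_q=23/4 is in segment 3 (τ=3/4); S_3(τ)=441/128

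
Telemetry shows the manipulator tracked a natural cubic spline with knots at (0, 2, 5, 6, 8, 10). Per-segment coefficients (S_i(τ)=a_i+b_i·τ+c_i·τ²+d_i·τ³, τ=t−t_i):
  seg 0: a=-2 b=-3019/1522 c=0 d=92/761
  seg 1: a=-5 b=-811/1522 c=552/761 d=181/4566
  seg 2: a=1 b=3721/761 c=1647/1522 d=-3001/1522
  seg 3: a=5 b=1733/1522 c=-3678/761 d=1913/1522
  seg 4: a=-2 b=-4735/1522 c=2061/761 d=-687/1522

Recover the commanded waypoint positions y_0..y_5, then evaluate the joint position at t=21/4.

y_0 = S_0(0) = a_0 = -2
y_1 = S_1(0) = a_1 = -5
y_2 = S_2(0) = a_2 = 1
y_3 = S_3(0) = a_3 = 5
y_4 = S_4(0) = a_4 = -2
y_5 = S_4(2) = -1
t_q=21/4 is in segment 2 (τ=1/4); S_2(τ)=220067/97408

y_0=-2 y_1=-5 y_2=1 y_3=5 y_4=-2 y_5=-1
S(21/4) = 220067/97408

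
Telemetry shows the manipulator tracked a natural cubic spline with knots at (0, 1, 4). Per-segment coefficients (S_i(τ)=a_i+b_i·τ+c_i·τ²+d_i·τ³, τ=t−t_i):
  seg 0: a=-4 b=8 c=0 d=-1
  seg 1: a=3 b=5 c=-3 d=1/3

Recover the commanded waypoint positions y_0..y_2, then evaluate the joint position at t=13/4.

y_0 = S_0(0) = a_0 = -4
y_1 = S_1(0) = a_1 = 3
y_2 = S_1(3) = 0
t_q=13/4 is in segment 1 (τ=9/4); S_1(τ)=183/64

y_0=-4 y_1=3 y_2=0
S(13/4) = 183/64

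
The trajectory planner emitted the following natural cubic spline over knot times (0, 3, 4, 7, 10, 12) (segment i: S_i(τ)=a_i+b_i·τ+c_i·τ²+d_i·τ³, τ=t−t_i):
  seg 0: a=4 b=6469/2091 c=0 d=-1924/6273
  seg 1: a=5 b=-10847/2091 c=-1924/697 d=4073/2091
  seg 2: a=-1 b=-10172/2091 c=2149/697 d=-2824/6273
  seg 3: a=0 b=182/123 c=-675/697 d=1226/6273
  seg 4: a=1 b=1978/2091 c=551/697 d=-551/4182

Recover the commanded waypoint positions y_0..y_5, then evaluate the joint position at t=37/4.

y_0=4 y_1=5 y_2=-1 y_3=0 y_4=1 y_5=5
S(37/4) = 14559/22304

y_0 = S_0(0) = a_0 = 4
y_1 = S_1(0) = a_1 = 5
y_2 = S_2(0) = a_2 = -1
y_3 = S_3(0) = a_3 = 0
y_4 = S_4(0) = a_4 = 1
y_5 = S_4(2) = 5
t_q=37/4 is in segment 3 (τ=9/4); S_3(τ)=14559/22304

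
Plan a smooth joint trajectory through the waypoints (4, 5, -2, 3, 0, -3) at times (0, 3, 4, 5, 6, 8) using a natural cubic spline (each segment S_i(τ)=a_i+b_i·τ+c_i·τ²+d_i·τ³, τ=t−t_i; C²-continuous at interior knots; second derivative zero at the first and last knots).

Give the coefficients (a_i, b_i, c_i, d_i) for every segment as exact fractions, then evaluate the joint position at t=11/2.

  seg 0: a=4 b=18541/3990 c=0 d=-5737/11970
  seg 1: a=5 b=-16546/1995 c=-5737/1330 d=22373/3990
  seg 2: a=-2 b=-79/798 c=8318/665 d=-29563/3990
  seg 3: a=3 b=5366/1995 c=-12927/1330 d=2297/570
  seg 4: a=0 b=-18593/3990 c=1576/665 d=-788/1995
S(11/2) = 5147/2128

Δ: Δ0=1/3, Δ1=-7, Δ2=5, Δ3=-3, Δ4=-3/2
row 1: diag=8, rhs=-44; c'=1/8, d'=-11/2
row 2: denom=4−1·1/8=31/8; d'=(72−1·-11/2)/(31/8)=20
row 3: denom=4−1·8/31=116/31; d'=(-48−1·20)/(116/31)=-527/29
row 4: denom=6−1·31/116=665/116; d'=(9−1·-527/29)/(665/116)=3152/665
back: M4=3152/665
back: M3=-527/29−31/116·3152/665=-12927/665
back: M2=20−8/31·-12927/665=16636/665
back: M1=-11/2−1/8·16636/665=-5737/665
M: M0=0, M1=-5737/665, M2=16636/665, M3=-12927/665, M4=3152/665, M5=0
seg 0: a=4, c=M0/2=0, d=(M1−M0)/(6·3)=-5737/11970, b=Δ0−h0·(2M0+M1)/6=18541/3990
seg 1: a=5, c=M1/2=-5737/1330, d=(M2−M1)/(6·1)=22373/3990, b=Δ1−h1·(2M1+M2)/6=-16546/1995
seg 2: a=-2, c=M2/2=8318/665, d=(M3−M2)/(6·1)=-29563/3990, b=Δ2−h2·(2M2+M3)/6=-79/798
seg 3: a=3, c=M3/2=-12927/1330, d=(M4−M3)/(6·1)=2297/570, b=Δ3−h3·(2M3+M4)/6=5366/1995
seg 4: a=0, c=M4/2=1576/665, d=(M5−M4)/(6·2)=-788/1995, b=Δ4−h4·(2M4+M5)/6=-18593/3990
t_q=11/2 → seg 3, τ=1/2; S=3+5366/1995·τ+-12927/1330·τ²+2297/570·τ³=5147/2128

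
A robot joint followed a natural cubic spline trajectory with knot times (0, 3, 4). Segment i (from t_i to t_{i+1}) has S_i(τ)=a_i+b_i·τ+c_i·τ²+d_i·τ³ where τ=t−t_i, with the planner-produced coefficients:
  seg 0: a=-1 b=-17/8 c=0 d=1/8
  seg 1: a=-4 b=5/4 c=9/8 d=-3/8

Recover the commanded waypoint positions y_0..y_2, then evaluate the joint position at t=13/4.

y_0 = S_0(0) = a_0 = -1
y_1 = S_1(0) = a_1 = -4
y_2 = S_1(1) = -2
t_q=13/4 is in segment 1 (τ=1/4); S_1(τ)=-1855/512

y_0=-1 y_1=-4 y_2=-2
S(13/4) = -1855/512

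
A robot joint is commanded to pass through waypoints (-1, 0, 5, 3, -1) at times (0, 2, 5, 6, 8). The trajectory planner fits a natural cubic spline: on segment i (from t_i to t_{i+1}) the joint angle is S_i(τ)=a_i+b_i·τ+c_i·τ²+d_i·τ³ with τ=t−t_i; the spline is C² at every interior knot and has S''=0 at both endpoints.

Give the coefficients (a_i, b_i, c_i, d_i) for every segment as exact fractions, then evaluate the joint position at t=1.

Δ: Δ0=1/2, Δ1=5/3, Δ2=-2, Δ3=-2
row 1: diag=10, rhs=7; c'=3/10, d'=7/10
row 2: denom=8−3·3/10=71/10; d'=(-22−3·7/10)/(71/10)=-241/71
row 3: denom=6−1·10/71=416/71; d'=(0−1·-241/71)/(416/71)=241/416
back: M3=241/416
back: M2=-241/71−10/71·241/416=-723/208
back: M1=7/10−3/10·-723/208=725/416
M: M0=0, M1=725/416, M2=-723/208, M3=241/416, M4=0
seg 0: a=-1, c=M0/2=0, d=(M1−M0)/(6·2)=725/4992, b=Δ0−h0·(2M0+M1)/6=-101/1248
seg 1: a=0, c=M1/2=725/832, d=(M2−M1)/(6·3)=-167/576, b=Δ1−h1·(2M1+M2)/6=1037/624
seg 2: a=5, c=M2/2=-723/416, d=(M3−M2)/(6·1)=1687/2496, b=Δ2−h2·(2M2+M3)/6=-2341/2496
seg 3: a=3, c=M3/2=241/832, d=(M4−M3)/(6·2)=-241/4992, b=Δ3−h3·(2M3+M4)/6=-1489/624
t_q=1 → seg 0, τ=1; S=-1+-101/1248·τ+0·τ²+725/4992·τ³=-1557/1664

  seg 0: a=-1 b=-101/1248 c=0 d=725/4992
  seg 1: a=0 b=1037/624 c=725/832 d=-167/576
  seg 2: a=5 b=-2341/2496 c=-723/416 d=1687/2496
  seg 3: a=3 b=-1489/624 c=241/832 d=-241/4992
S(1) = -1557/1664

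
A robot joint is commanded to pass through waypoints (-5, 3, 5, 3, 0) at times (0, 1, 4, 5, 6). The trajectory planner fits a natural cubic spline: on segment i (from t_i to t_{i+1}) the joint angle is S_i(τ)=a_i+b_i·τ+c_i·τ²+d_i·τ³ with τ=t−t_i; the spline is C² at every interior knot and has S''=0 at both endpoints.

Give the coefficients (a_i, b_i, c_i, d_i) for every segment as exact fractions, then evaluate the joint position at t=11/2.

  seg 0: a=-5 b=5683/636 c=0 d=-595/636
  seg 1: a=3 b=1949/318 c=-595/212 d=209/636
  seg 2: a=5 b=-1169/636 c=8/53 d=-199/636
  seg 3: a=3 b=-787/318 c=-167/212 d=167/636
S(11/2) = 2711/1696

Δ: Δ0=8, Δ1=2/3, Δ2=-2, Δ3=-3
row 1: diag=8, rhs=-44; c'=3/8, d'=-11/2
row 2: denom=8−3·3/8=55/8; d'=(-16−3·-11/2)/(55/8)=4/55
row 3: denom=4−1·8/55=212/55; d'=(-6−1·4/55)/(212/55)=-167/106
back: M3=-167/106
back: M2=4/55−8/55·-167/106=16/53
back: M1=-11/2−3/8·16/53=-595/106
M: M0=0, M1=-595/106, M2=16/53, M3=-167/106, M4=0
seg 0: a=-5, c=M0/2=0, d=(M1−M0)/(6·1)=-595/636, b=Δ0−h0·(2M0+M1)/6=5683/636
seg 1: a=3, c=M1/2=-595/212, d=(M2−M1)/(6·3)=209/636, b=Δ1−h1·(2M1+M2)/6=1949/318
seg 2: a=5, c=M2/2=8/53, d=(M3−M2)/(6·1)=-199/636, b=Δ2−h2·(2M2+M3)/6=-1169/636
seg 3: a=3, c=M3/2=-167/212, d=(M4−M3)/(6·1)=167/636, b=Δ3−h3·(2M3+M4)/6=-787/318
t_q=11/2 → seg 3, τ=1/2; S=3+-787/318·τ+-167/212·τ²+167/636·τ³=2711/1696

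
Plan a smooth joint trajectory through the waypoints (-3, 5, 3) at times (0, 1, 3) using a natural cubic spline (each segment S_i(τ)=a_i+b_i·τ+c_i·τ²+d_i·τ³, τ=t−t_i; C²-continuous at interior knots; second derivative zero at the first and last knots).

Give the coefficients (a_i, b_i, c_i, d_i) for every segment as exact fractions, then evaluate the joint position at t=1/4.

  seg 0: a=-3 b=19/2 c=0 d=-3/2
  seg 1: a=5 b=5 c=-9/2 d=3/4
S(1/4) = -83/128

Δ: Δ0=8, Δ1=-1
row 1: diag=6, rhs=-54; c'=1/3, d'=-9
back: M1=-9
M: M0=0, M1=-9, M2=0
seg 0: a=-3, c=M0/2=0, d=(M1−M0)/(6·1)=-3/2, b=Δ0−h0·(2M0+M1)/6=19/2
seg 1: a=5, c=M1/2=-9/2, d=(M2−M1)/(6·2)=3/4, b=Δ1−h1·(2M1+M2)/6=5
t_q=1/4 → seg 0, τ=1/4; S=-3+19/2·τ+0·τ²+-3/2·τ³=-83/128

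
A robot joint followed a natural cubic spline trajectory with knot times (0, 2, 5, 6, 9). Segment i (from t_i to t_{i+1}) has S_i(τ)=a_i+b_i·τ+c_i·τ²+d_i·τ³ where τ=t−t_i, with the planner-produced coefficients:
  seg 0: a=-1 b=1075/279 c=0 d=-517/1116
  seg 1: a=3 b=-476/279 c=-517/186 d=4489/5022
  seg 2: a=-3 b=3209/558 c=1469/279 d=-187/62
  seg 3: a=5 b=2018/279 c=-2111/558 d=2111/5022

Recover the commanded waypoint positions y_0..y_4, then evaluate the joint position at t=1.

y_0=-1 y_1=3 y_2=-3 y_3=5 y_4=4
S(1) = 889/372

y_0 = S_0(0) = a_0 = -1
y_1 = S_1(0) = a_1 = 3
y_2 = S_2(0) = a_2 = -3
y_3 = S_3(0) = a_3 = 5
y_4 = S_3(3) = 4
t_q=1 is in segment 0 (τ=1); S_0(τ)=889/372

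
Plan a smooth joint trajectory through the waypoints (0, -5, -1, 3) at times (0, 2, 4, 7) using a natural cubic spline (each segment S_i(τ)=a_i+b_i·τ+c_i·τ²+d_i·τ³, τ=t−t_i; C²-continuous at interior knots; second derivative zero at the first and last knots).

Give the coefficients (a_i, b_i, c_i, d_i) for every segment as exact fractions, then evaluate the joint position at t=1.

Δ: Δ0=-5/2, Δ1=2, Δ2=4/3
row 1: diag=8, rhs=27; c'=1/4, d'=27/8
row 2: denom=10−2·1/4=19/2; d'=(-4−2·27/8)/(19/2)=-43/38
back: M2=-43/38
back: M1=27/8−1/4·-43/38=139/38
M: M0=0, M1=139/38, M2=-43/38, M3=0
seg 0: a=0, c=M0/2=0, d=(M1−M0)/(6·2)=139/456, b=Δ0−h0·(2M0+M1)/6=-212/57
seg 1: a=-5, c=M1/2=139/76, d=(M2−M1)/(6·2)=-91/228, b=Δ1−h1·(2M1+M2)/6=-7/114
seg 2: a=-1, c=M2/2=-43/76, d=(M3−M2)/(6·3)=43/684, b=Δ2−h2·(2M2+M3)/6=281/114
t_q=1 → seg 0, τ=1; S=0+-212/57·τ+0·τ²+139/456·τ³=-519/152

  seg 0: a=0 b=-212/57 c=0 d=139/456
  seg 1: a=-5 b=-7/114 c=139/76 d=-91/228
  seg 2: a=-1 b=281/114 c=-43/76 d=43/684
S(1) = -519/152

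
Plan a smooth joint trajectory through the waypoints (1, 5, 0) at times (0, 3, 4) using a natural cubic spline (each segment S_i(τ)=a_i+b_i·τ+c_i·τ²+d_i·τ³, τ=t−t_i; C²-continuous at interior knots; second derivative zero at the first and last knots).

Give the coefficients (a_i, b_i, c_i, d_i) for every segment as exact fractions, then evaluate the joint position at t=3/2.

Δ: Δ0=4/3, Δ1=-5
row 1: diag=8, rhs=-38; c'=1/8, d'=-19/4
back: M1=-19/4
M: M0=0, M1=-19/4, M2=0
seg 0: a=1, c=M0/2=0, d=(M1−M0)/(6·3)=-19/72, b=Δ0−h0·(2M0+M1)/6=89/24
seg 1: a=5, c=M1/2=-19/8, d=(M2−M1)/(6·1)=19/24, b=Δ1−h1·(2M1+M2)/6=-41/12
t_q=3/2 → seg 0, τ=3/2; S=1+89/24·τ+0·τ²+-19/72·τ³=363/64

  seg 0: a=1 b=89/24 c=0 d=-19/72
  seg 1: a=5 b=-41/12 c=-19/8 d=19/24
S(3/2) = 363/64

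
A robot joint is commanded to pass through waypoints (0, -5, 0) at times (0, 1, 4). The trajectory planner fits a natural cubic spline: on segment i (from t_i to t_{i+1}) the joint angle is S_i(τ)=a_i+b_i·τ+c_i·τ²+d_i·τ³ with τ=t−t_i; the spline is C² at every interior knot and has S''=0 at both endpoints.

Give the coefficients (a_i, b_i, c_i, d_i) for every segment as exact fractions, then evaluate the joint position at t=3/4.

Δ: Δ0=-5, Δ1=5/3
row 1: diag=8, rhs=40; c'=3/8, d'=5
back: M1=5
M: M0=0, M1=5, M2=0
seg 0: a=0, c=M0/2=0, d=(M1−M0)/(6·1)=5/6, b=Δ0−h0·(2M0+M1)/6=-35/6
seg 1: a=-5, c=M1/2=5/2, d=(M2−M1)/(6·3)=-5/18, b=Δ1−h1·(2M1+M2)/6=-10/3
t_q=3/4 → seg 0, τ=3/4; S=0+-35/6·τ+0·τ²+5/6·τ³=-515/128

  seg 0: a=0 b=-35/6 c=0 d=5/6
  seg 1: a=-5 b=-10/3 c=5/2 d=-5/18
S(3/4) = -515/128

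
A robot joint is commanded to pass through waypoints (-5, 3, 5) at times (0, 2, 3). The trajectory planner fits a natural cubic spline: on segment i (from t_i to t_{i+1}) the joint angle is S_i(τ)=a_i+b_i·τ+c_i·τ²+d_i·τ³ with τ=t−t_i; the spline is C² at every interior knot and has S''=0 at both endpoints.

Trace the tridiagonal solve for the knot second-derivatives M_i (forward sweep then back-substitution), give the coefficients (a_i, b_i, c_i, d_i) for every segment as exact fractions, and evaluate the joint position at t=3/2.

Δ: Δ0=4, Δ1=2
row 1: diag=6, rhs=-12; c'=1/6, d'=-2
back: M1=-2
M: M0=0, M1=-2, M2=0
seg 0: a=-5, c=M0/2=0, d=(M1−M0)/(6·2)=-1/6, b=Δ0−h0·(2M0+M1)/6=14/3
seg 1: a=3, c=M1/2=-1, d=(M2−M1)/(6·1)=1/3, b=Δ1−h1·(2M1+M2)/6=8/3
t_q=3/2 → seg 0, τ=3/2; S=-5+14/3·τ+0·τ²+-1/6·τ³=23/16

  seg 0: a=-5 b=14/3 c=0 d=-1/6
  seg 1: a=3 b=8/3 c=-1 d=1/3
S(3/2) = 23/16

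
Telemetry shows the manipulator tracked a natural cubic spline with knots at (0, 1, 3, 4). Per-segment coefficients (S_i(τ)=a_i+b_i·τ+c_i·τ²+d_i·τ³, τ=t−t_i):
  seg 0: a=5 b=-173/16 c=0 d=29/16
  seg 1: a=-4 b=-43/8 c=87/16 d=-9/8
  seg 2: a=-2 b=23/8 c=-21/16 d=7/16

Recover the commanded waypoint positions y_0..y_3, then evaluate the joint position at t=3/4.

y_0=5 y_1=-4 y_2=-2 y_3=0
S(3/4) = -2401/1024

y_0 = S_0(0) = a_0 = 5
y_1 = S_1(0) = a_1 = -4
y_2 = S_2(0) = a_2 = -2
y_3 = S_2(1) = 0
t_q=3/4 is in segment 0 (τ=3/4); S_0(τ)=-2401/1024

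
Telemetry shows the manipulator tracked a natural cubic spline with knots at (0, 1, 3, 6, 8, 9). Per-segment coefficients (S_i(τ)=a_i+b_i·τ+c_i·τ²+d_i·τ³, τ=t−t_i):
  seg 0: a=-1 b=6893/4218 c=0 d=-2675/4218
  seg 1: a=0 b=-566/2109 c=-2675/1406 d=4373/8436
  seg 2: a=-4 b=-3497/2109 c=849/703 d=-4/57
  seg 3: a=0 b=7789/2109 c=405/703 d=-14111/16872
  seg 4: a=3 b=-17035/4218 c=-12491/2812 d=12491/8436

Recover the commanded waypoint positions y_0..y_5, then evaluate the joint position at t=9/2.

y_0 = S_0(0) = a_0 = -1
y_1 = S_1(0) = a_1 = 0
y_2 = S_2(0) = a_2 = -4
y_3 = S_3(0) = a_3 = 0
y_4 = S_4(0) = a_4 = 3
y_5 = S_4(1) = -4
t_q=9/2 is in segment 2 (τ=3/2); S_2(τ)=-593/148

y_0=-1 y_1=0 y_2=-4 y_3=0 y_4=3 y_5=-4
S(9/2) = -593/148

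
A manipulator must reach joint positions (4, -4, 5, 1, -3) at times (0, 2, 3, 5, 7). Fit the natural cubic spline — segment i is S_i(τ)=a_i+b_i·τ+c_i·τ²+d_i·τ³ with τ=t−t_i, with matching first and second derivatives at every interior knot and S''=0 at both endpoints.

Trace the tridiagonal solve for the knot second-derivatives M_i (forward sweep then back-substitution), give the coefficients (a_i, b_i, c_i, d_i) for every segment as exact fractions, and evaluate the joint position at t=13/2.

  seg 0: a=4 b=-293/32 c=0 d=165/128
  seg 1: a=-4 b=101/16 c=495/64 d=-323/64
  seg 2: a=5 b=425/64 c=-237/32 d=395/256
  seg 3: a=1 b=-143/32 c=237/128 d=-79/256
S(13/2) = -5281/2048

Δ: Δ0=-4, Δ1=9, Δ2=-2, Δ3=-2
row 1: diag=6, rhs=78; c'=1/6, d'=13
row 2: denom=6−1·1/6=35/6; d'=(-66−1·13)/(35/6)=-474/35
row 3: denom=8−2·12/35=256/35; d'=(0−2·-474/35)/(256/35)=237/64
back: M3=237/64
back: M2=-474/35−12/35·237/64=-237/16
back: M1=13−1/6·-237/16=495/32
M: M0=0, M1=495/32, M2=-237/16, M3=237/64, M4=0
seg 0: a=4, c=M0/2=0, d=(M1−M0)/(6·2)=165/128, b=Δ0−h0·(2M0+M1)/6=-293/32
seg 1: a=-4, c=M1/2=495/64, d=(M2−M1)/(6·1)=-323/64, b=Δ1−h1·(2M1+M2)/6=101/16
seg 2: a=5, c=M2/2=-237/32, d=(M3−M2)/(6·2)=395/256, b=Δ2−h2·(2M2+M3)/6=425/64
seg 3: a=1, c=M3/2=237/128, d=(M4−M3)/(6·2)=-79/256, b=Δ3−h3·(2M3+M4)/6=-143/32
t_q=13/2 → seg 3, τ=3/2; S=1+-143/32·τ+237/128·τ²+-79/256·τ³=-5281/2048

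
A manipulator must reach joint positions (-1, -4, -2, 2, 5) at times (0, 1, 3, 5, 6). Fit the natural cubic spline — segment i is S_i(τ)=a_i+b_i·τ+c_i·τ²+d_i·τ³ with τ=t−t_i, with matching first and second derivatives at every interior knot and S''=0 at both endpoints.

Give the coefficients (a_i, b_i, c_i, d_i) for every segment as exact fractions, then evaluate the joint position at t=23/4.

  seg 0: a=-1 b=-37/10 c=0 d=7/10
  seg 1: a=-4 b=-8/5 c=21/10 d=-2/5
  seg 2: a=-2 b=2 c=-3/10 d=3/20
  seg 3: a=2 b=13/5 c=3/5 d=-1/5
S(23/4) = 269/64

Δ: Δ0=-3, Δ1=1, Δ2=2, Δ3=3
row 1: diag=6, rhs=24; c'=1/3, d'=4
row 2: denom=8−2·1/3=22/3; d'=(6−2·4)/(22/3)=-3/11
row 3: denom=6−2·3/11=60/11; d'=(6−2·-3/11)/(60/11)=6/5
back: M3=6/5
back: M2=-3/11−3/11·6/5=-3/5
back: M1=4−1/3·-3/5=21/5
M: M0=0, M1=21/5, M2=-3/5, M3=6/5, M4=0
seg 0: a=-1, c=M0/2=0, d=(M1−M0)/(6·1)=7/10, b=Δ0−h0·(2M0+M1)/6=-37/10
seg 1: a=-4, c=M1/2=21/10, d=(M2−M1)/(6·2)=-2/5, b=Δ1−h1·(2M1+M2)/6=-8/5
seg 2: a=-2, c=M2/2=-3/10, d=(M3−M2)/(6·2)=3/20, b=Δ2−h2·(2M2+M3)/6=2
seg 3: a=2, c=M3/2=3/5, d=(M4−M3)/(6·1)=-1/5, b=Δ3−h3·(2M3+M4)/6=13/5
t_q=23/4 → seg 3, τ=3/4; S=2+13/5·τ+3/5·τ²+-1/5·τ³=269/64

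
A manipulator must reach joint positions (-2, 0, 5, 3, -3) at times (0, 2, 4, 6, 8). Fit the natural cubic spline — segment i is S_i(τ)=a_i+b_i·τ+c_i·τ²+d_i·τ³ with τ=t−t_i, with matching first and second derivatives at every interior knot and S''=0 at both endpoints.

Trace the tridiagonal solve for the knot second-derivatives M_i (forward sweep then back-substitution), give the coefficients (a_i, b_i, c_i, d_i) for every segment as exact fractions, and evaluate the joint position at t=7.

  seg 0: a=-2 b=43/112 c=0 d=69/448
  seg 1: a=0 b=125/56 c=207/224 d=-177/448
  seg 2: a=5 b=19/16 c=-81/56 d=79/448
  seg 3: a=3 b=-139/56 c=-87/224 d=29/448
S(7) = 87/448

Δ: Δ0=1, Δ1=5/2, Δ2=-1, Δ3=-3
row 1: diag=8, rhs=9; c'=1/4, d'=9/8
row 2: denom=8−2·1/4=15/2; d'=(-21−2·9/8)/(15/2)=-31/10
row 3: denom=8−2·4/15=112/15; d'=(-12−2·-31/10)/(112/15)=-87/112
back: M3=-87/112
back: M2=-31/10−4/15·-87/112=-81/28
back: M1=9/8−1/4·-81/28=207/112
M: M0=0, M1=207/112, M2=-81/28, M3=-87/112, M4=0
seg 0: a=-2, c=M0/2=0, d=(M1−M0)/(6·2)=69/448, b=Δ0−h0·(2M0+M1)/6=43/112
seg 1: a=0, c=M1/2=207/224, d=(M2−M1)/(6·2)=-177/448, b=Δ1−h1·(2M1+M2)/6=125/56
seg 2: a=5, c=M2/2=-81/56, d=(M3−M2)/(6·2)=79/448, b=Δ2−h2·(2M2+M3)/6=19/16
seg 3: a=3, c=M3/2=-87/224, d=(M4−M3)/(6·2)=29/448, b=Δ3−h3·(2M3+M4)/6=-139/56
t_q=7 → seg 3, τ=1; S=3+-139/56·τ+-87/224·τ²+29/448·τ³=87/448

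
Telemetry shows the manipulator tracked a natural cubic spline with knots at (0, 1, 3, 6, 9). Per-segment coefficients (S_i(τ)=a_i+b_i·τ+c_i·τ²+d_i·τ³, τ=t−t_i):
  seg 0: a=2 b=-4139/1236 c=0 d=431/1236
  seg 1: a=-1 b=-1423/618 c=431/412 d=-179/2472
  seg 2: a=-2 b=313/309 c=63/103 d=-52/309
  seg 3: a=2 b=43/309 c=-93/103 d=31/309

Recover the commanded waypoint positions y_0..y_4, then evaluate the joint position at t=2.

y_0=2 y_1=-1 y_2=-2 y_3=2 y_4=-3
S(2) = -1919/824

y_0 = S_0(0) = a_0 = 2
y_1 = S_1(0) = a_1 = -1
y_2 = S_2(0) = a_2 = -2
y_3 = S_3(0) = a_3 = 2
y_4 = S_3(3) = -3
t_q=2 is in segment 1 (τ=1); S_1(τ)=-1919/824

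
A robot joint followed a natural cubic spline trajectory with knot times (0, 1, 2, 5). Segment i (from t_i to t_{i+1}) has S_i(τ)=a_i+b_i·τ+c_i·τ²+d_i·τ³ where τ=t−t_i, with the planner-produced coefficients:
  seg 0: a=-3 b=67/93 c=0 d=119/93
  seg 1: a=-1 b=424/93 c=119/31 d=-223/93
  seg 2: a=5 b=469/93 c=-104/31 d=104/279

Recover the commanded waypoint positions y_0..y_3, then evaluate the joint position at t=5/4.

y_0=-3 y_1=-1 y_2=5 y_3=0
S(5/4) = 679/1984

y_0 = S_0(0) = a_0 = -3
y_1 = S_1(0) = a_1 = -1
y_2 = S_2(0) = a_2 = 5
y_3 = S_2(3) = 0
t_q=5/4 is in segment 1 (τ=1/4); S_1(τ)=679/1984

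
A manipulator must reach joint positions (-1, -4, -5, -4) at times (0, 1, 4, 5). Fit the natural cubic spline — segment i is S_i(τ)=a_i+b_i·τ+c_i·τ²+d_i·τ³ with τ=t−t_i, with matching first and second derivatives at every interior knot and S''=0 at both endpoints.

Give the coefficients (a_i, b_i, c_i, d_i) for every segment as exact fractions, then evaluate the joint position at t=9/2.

Δ: Δ0=-3, Δ1=-1/3, Δ2=1
row 1: diag=8, rhs=16; c'=3/8, d'=2
row 2: denom=8−3·3/8=55/8; d'=(8−3·2)/(55/8)=16/55
back: M2=16/55
back: M1=2−3/8·16/55=104/55
M: M0=0, M1=104/55, M2=16/55, M3=0
seg 0: a=-1, c=M0/2=0, d=(M1−M0)/(6·1)=52/165, b=Δ0−h0·(2M0+M1)/6=-547/165
seg 1: a=-4, c=M1/2=52/55, d=(M2−M1)/(6·3)=-4/45, b=Δ1−h1·(2M1+M2)/6=-391/165
seg 2: a=-5, c=M2/2=8/55, d=(M3−M2)/(6·1)=-8/165, b=Δ2−h2·(2M2+M3)/6=149/165
t_q=9/2 → seg 2, τ=1/2; S=-5+149/165·τ+8/55·τ²+-8/165·τ³=-497/110

  seg 0: a=-1 b=-547/165 c=0 d=52/165
  seg 1: a=-4 b=-391/165 c=52/55 d=-4/45
  seg 2: a=-5 b=149/165 c=8/55 d=-8/165
S(9/2) = -497/110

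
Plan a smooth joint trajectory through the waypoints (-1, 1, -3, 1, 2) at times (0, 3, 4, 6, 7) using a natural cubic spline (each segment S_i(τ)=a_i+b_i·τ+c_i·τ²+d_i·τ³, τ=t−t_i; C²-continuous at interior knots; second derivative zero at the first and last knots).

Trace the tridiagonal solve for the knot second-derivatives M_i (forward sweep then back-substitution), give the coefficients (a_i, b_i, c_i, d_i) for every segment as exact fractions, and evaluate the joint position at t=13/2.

Δ: Δ0=2/3, Δ1=-4, Δ2=2, Δ3=1
row 1: diag=8, rhs=-28; c'=1/8, d'=-7/2
row 2: denom=6−1·1/8=47/8; d'=(36−1·-7/2)/(47/8)=316/47
row 3: denom=6−2·16/47=250/47; d'=(-6−2·316/47)/(250/47)=-457/125
back: M3=-457/125
back: M2=316/47−16/47·-457/125=996/125
back: M1=-7/2−1/8·996/125=-562/125
M: M0=0, M1=-562/125, M2=996/125, M3=-457/125, M4=0
seg 0: a=-1, c=M0/2=0, d=(M1−M0)/(6·3)=-281/1125, b=Δ0−h0·(2M0+M1)/6=1093/375
seg 1: a=1, c=M1/2=-281/125, d=(M2−M1)/(6·1)=779/375, b=Δ1−h1·(2M1+M2)/6=-1436/375
seg 2: a=-3, c=M2/2=498/125, d=(M3−M2)/(6·2)=-1453/1500, b=Δ2−h2·(2M2+M3)/6=-157/75
seg 3: a=1, c=M3/2=-457/250, d=(M4−M3)/(6·1)=457/750, b=Δ3−h3·(2M3+M4)/6=832/375
t_q=13/2 → seg 3, τ=1/2; S=1+832/375·τ+-457/250·τ²+457/750·τ³=3457/2000

  seg 0: a=-1 b=1093/375 c=0 d=-281/1125
  seg 1: a=1 b=-1436/375 c=-281/125 d=779/375
  seg 2: a=-3 b=-157/75 c=498/125 d=-1453/1500
  seg 3: a=1 b=832/375 c=-457/250 d=457/750
S(13/2) = 3457/2000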